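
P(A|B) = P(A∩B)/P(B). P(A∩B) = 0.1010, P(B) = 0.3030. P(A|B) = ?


P(A|B) = 0.1010/0.3030 = 0.3333

P(A|B) = 0.3333


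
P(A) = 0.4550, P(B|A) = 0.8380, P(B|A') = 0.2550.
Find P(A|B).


P(B) = P(B|A)*P(A) + P(B|A')*P(A')
= 0.8380*0.4550 + 0.2550*0.5450
= 0.381290 + 0.138975 = 0.520265
P(A|B) = 0.381290/0.520265 = 0.7329

P(A|B) = 0.7329


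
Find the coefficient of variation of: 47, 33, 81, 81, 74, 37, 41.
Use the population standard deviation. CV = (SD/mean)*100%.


Mean = 56.2857
SD = 19.8905
CV = (19.8905/56.2857)*100 = 35.3385%

CV = 35.3385%


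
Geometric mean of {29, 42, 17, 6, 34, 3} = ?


Product = 29 × 42 × 17 × 6 × 34 × 3 = 12672072
GM = 12672072^(1/6) = 15.2689

GM = 15.2689


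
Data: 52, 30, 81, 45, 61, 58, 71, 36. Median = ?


Sorted: 30, 36, 45, 52, 58, 61, 71, 81
n = 8 (even)
Middle values: 52 and 58
Median = (52+58)/2 = 55.0000

Median = 55.0000


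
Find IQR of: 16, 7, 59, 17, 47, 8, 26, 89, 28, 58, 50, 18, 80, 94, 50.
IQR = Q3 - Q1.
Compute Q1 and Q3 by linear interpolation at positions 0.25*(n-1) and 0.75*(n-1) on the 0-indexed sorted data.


Sorted: 7, 8, 16, 17, 18, 26, 28, 47, 50, 50, 58, 59, 80, 89, 94
Q1 (25th %ile) = 17.5000
Q3 (75th %ile) = 58.5000
IQR = 58.5000 - 17.5000 = 41.0000

IQR = 41.0000


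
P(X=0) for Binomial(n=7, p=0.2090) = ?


C(7,0) = 1
p^0 = 1.000000
(1-p)^7 = 0.193747
P = 1 * 1.000000 * 0.193747 = 0.1937

P(X=0) = 0.1937


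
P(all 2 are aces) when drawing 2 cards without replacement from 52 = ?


P(all aces) = (4/52) × (3/51)
= 0.0045

P = 0.0045


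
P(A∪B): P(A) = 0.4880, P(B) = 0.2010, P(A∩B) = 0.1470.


P(A∪B) = 0.4880 + 0.2010 - 0.1470
= 0.6890 - 0.1470
= 0.5420

P(A∪B) = 0.5420


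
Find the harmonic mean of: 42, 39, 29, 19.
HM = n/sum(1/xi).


Sum of reciprocals = 1/42 + 1/39 + 1/29 + 1/19 = 0.136565
HM = 4/0.136565 = 29.2901

HM = 29.2901


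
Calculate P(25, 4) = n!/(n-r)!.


P(25,4) = 25!/21!
= 15511210043330985984000000/51090942171709440000
= 303600

P(25,4) = 303600


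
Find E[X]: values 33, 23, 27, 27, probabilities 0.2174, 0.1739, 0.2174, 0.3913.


E[X] = 33*0.2174 + 23*0.1739 + 27*0.2174 + 27*0.3913
= 7.1742 + 3.9997 + 5.8698 + 10.5651
= 27.6088

E[X] = 27.6088


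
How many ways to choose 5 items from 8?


C(8,5) = 8!/(5! × 3!)
= 40320/(120 × 6)
= 56

C(8,5) = 56


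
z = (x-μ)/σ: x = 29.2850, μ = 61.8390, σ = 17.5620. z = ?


z = (29.2850 - 61.8390)/17.5620
= -32.5540/17.5620
= -1.8537

z = -1.8537


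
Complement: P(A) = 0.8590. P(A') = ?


P(not A) = 1 - 0.8590 = 0.1410

P(not A) = 0.1410


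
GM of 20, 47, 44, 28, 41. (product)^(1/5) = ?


Product = 20 × 47 × 44 × 28 × 41 = 47481280
GM = 47481280^(1/5) = 34.3008

GM = 34.3008


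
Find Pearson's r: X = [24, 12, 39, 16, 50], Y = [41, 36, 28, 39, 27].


Mean X = 28.2000, Mean Y = 34.2000
SD X = 14.288457, SD Y = 5.706137
Cov = -68.040000
r = -68.040000/(14.288457*5.706137) = -0.8345

r = -0.8345


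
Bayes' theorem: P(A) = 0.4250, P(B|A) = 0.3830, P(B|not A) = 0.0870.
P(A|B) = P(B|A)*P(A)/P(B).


P(B) = P(B|A)*P(A) + P(B|A')*P(A')
= 0.3830*0.4250 + 0.0870*0.5750
= 0.162775 + 0.050025 = 0.212800
P(A|B) = 0.162775/0.212800 = 0.7649

P(A|B) = 0.7649


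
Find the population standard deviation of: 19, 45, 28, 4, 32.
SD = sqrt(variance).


Mean = 25.6000
Variance = 186.6400
SD = sqrt(186.6400) = 13.6616

SD = 13.6616


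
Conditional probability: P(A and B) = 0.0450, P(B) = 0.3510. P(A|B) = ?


P(A|B) = 0.0450/0.3510 = 0.1282

P(A|B) = 0.1282


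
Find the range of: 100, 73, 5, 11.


Max = 100, Min = 5
Range = 100 - 5 = 95

Range = 95


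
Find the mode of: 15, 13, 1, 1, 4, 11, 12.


Frequencies: 1:2, 4:1, 11:1, 12:1, 13:1, 15:1
Max frequency = 2
Mode = 1

Mode = 1


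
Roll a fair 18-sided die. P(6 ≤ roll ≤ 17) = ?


Favorable outcomes (6 ≤ roll ≤ 17): 12
Total outcomes = 18
P = 12/18 = 0.6667

P = 0.6667


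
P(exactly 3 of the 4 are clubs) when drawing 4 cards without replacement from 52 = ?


Hypergeometric: P(X=3) = C(13,3)·C(39,1) / C(52,4)
= 286 × 39 / 270725
= 11154/270725 = 0.0412

P = 0.0412


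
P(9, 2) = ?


P(9,2) = 9!/7!
= 362880/5040
= 72

P(9,2) = 72


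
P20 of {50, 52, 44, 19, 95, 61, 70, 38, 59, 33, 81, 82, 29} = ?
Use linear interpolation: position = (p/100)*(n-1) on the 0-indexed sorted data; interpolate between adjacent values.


Sorted: 19, 29, 33, 38, 44, 50, 52, 59, 61, 70, 81, 82, 95
n = 13
Index = 20/100 * 12 = 2.4000
Lower = data[2] = 33, Upper = data[3] = 38
P20 = 33 + 0.4000*(5) = 35.0000

P20 = 35.0000


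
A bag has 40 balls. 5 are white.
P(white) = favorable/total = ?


P = 5/40 = 0.1250

P = 0.1250


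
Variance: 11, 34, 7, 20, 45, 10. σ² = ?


Mean = 21.1667
Squared deviations: 103.3611, 164.6944, 200.6944, 1.3611, 568.0278, 124.6944
Sum = 1162.8333
Variance = 1162.8333/6 = 193.8056

Variance = 193.8056


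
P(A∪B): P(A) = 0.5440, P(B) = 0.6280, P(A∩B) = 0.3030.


P(A∪B) = 0.5440 + 0.6280 - 0.3030
= 1.1720 - 0.3030
= 0.8690

P(A∪B) = 0.8690


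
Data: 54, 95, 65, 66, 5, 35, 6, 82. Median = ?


Sorted: 5, 6, 35, 54, 65, 66, 82, 95
n = 8 (even)
Middle values: 54 and 65
Median = (54+65)/2 = 59.5000

Median = 59.5000


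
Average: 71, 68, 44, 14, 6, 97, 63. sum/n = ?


Sum = 71 + 68 + 44 + 14 + 6 + 97 + 63 = 363
n = 7
Mean = 363/7 = 51.8571

Mean = 51.8571


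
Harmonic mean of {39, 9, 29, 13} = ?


Sum of reciprocals = 1/39 + 1/9 + 1/29 + 1/13 = 0.248158
HM = 4/0.248158 = 16.1188

HM = 16.1188


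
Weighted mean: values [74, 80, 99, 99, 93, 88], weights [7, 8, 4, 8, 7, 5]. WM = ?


Numerator = 74*7 + 80*8 + 99*4 + 99*8 + 93*7 + 88*5 = 3437
Denominator = 7 + 8 + 4 + 8 + 7 + 5 = 39
WM = 3437/39 = 88.1282

WM = 88.1282


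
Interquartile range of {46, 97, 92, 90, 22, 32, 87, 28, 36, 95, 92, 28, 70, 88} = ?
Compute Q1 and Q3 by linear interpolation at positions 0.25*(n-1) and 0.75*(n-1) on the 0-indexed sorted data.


Sorted: 22, 28, 28, 32, 36, 46, 70, 87, 88, 90, 92, 92, 95, 97
Q1 (25th %ile) = 33.0000
Q3 (75th %ile) = 91.5000
IQR = 91.5000 - 33.0000 = 58.5000

IQR = 58.5000


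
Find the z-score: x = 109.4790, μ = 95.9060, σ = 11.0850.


z = (109.4790 - 95.9060)/11.0850
= 13.5730/11.0850
= 1.2244

z = 1.2244


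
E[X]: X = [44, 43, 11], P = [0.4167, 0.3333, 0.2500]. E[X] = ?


E[X] = 44*0.4167 + 43*0.3333 + 11*0.2500
= 18.3348 + 14.3319 + 2.7500
= 35.4167

E[X] = 35.4167


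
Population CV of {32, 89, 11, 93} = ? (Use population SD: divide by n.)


Mean = 56.2500
SD = 35.5624
CV = (35.5624/56.2500)*100 = 63.2221%

CV = 63.2221%


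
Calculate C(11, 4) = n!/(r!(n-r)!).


C(11,4) = 11!/(4! × 7!)
= 39916800/(24 × 5040)
= 330

C(11,4) = 330


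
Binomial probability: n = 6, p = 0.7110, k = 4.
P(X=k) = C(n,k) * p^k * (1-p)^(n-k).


C(6,4) = 15
p^4 = 0.255551
(1-p)^2 = 0.083521
P = 15 * 0.255551 * 0.083521 = 0.3202

P(X=4) = 0.3202


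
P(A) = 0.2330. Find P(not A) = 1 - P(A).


P(not A) = 1 - 0.2330 = 0.7670

P(not A) = 0.7670


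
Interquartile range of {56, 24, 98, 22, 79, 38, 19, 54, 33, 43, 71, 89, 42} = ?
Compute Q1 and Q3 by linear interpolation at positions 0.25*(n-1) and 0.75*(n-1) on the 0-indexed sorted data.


Sorted: 19, 22, 24, 33, 38, 42, 43, 54, 56, 71, 79, 89, 98
Q1 (25th %ile) = 33.0000
Q3 (75th %ile) = 71.0000
IQR = 71.0000 - 33.0000 = 38.0000

IQR = 38.0000


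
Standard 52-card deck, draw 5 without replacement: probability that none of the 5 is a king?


P(no kings) = (48/52) × (47/51) × (46/50) × (45/49) × (44/48)
= 0.6588

P = 0.6588


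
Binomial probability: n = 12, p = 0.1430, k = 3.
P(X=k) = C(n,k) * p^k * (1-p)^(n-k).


C(12,3) = 220
p^3 = 0.002924
(1-p)^9 = 0.249360
P = 220 * 0.002924 * 0.249360 = 0.1604

P(X=3) = 0.1604


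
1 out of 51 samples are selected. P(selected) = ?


P = 1/51 = 0.0196

P = 0.0196


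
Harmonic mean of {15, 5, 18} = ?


Sum of reciprocals = 1/15 + 1/5 + 1/18 = 0.322222
HM = 3/0.322222 = 9.3103

HM = 9.3103


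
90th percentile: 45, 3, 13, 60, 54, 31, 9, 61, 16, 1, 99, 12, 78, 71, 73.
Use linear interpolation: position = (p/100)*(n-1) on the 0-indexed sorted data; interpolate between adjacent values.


Sorted: 1, 3, 9, 12, 13, 16, 31, 45, 54, 60, 61, 71, 73, 78, 99
n = 15
Index = 90/100 * 14 = 12.6000
Lower = data[12] = 73, Upper = data[13] = 78
P90 = 73 + 0.6000*(5) = 76.0000

P90 = 76.0000


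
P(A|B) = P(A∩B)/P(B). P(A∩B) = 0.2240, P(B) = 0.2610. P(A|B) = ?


P(A|B) = 0.2240/0.2610 = 0.8582

P(A|B) = 0.8582


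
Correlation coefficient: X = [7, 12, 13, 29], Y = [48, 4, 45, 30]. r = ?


Mean X = 15.2500, Mean Y = 31.7500
SD X = 8.257572, SD Y = 17.412280
Cov = -24.437500
r = -24.437500/(8.257572*17.412280) = -0.1700

r = -0.1700


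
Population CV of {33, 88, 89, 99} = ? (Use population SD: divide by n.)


Mean = 77.2500
SD = 25.9073
CV = (25.9073/77.2500)*100 = 33.5369%

CV = 33.5369%


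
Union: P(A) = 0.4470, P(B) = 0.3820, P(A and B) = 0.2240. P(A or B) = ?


P(A∪B) = 0.4470 + 0.3820 - 0.2240
= 0.8290 - 0.2240
= 0.6050

P(A∪B) = 0.6050


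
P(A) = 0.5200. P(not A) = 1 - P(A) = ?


P(not A) = 1 - 0.5200 = 0.4800

P(not A) = 0.4800


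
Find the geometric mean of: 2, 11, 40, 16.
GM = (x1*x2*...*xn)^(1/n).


Product = 2 × 11 × 40 × 16 = 14080
GM = 14080^(1/4) = 10.8931

GM = 10.8931


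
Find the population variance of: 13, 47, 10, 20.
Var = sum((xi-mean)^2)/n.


Mean = 22.5000
Squared deviations: 90.2500, 600.2500, 156.2500, 6.2500
Sum = 853.0000
Variance = 853.0000/4 = 213.2500

Variance = 213.2500


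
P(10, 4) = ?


P(10,4) = 10!/6!
= 3628800/720
= 5040

P(10,4) = 5040


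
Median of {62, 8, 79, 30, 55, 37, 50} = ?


Sorted: 8, 30, 37, 50, 55, 62, 79
n = 7 (odd)
Middle value = 50

Median = 50


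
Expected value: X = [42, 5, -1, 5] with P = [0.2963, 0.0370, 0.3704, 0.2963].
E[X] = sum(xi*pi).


E[X] = 42*0.2963 + 5*0.0370 - 1*0.3704 + 5*0.2963
= 12.4446 + 0.1850 - 0.3704 + 1.4815
= 13.7407

E[X] = 13.7407


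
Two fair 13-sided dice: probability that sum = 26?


Total outcomes = 13×13 = 169
Favorable (sum = 26): 1
P = 1/169 = 0.0059

P = 0.0059


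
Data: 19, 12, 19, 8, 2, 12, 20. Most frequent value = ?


Frequencies: 2:1, 8:1, 12:2, 19:2, 20:1
Max frequency = 2
Mode = 12, 19

Mode = 12, 19


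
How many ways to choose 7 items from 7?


C(7,7) = 7!/(7! × 0!)
= 5040/(5040 × 1)
= 1

C(7,7) = 1


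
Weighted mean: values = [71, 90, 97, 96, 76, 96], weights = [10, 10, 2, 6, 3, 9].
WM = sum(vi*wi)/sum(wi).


Numerator = 71*10 + 90*10 + 97*2 + 96*6 + 76*3 + 96*9 = 3472
Denominator = 10 + 10 + 2 + 6 + 3 + 9 = 40
WM = 3472/40 = 86.8000

WM = 86.8000


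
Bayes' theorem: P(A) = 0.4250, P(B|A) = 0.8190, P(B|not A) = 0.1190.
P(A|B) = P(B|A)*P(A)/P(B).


P(B) = P(B|A)*P(A) + P(B|A')*P(A')
= 0.8190*0.4250 + 0.1190*0.5750
= 0.348075 + 0.068425 = 0.416500
P(A|B) = 0.348075/0.416500 = 0.8357

P(A|B) = 0.8357


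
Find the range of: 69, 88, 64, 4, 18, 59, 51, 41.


Max = 88, Min = 4
Range = 88 - 4 = 84

Range = 84


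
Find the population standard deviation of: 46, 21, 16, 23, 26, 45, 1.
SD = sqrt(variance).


Mean = 25.4286
Variance = 216.8163
SD = sqrt(216.8163) = 14.7247

SD = 14.7247


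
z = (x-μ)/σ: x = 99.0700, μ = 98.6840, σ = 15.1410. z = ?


z = (99.0700 - 98.6840)/15.1410
= 0.3860/15.1410
= 0.0255

z = 0.0255


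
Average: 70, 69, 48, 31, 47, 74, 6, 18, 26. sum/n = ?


Sum = 70 + 69 + 48 + 31 + 47 + 74 + 6 + 18 + 26 = 389
n = 9
Mean = 389/9 = 43.2222

Mean = 43.2222


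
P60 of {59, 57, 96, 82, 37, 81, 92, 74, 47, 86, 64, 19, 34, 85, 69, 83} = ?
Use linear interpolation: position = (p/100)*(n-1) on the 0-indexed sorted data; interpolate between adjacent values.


Sorted: 19, 34, 37, 47, 57, 59, 64, 69, 74, 81, 82, 83, 85, 86, 92, 96
n = 16
Index = 60/100 * 15 = 9.0000
Lower = data[9] = 81, Upper = data[10] = 82
P60 = 81 + 0*(1) = 81.0000

P60 = 81.0000


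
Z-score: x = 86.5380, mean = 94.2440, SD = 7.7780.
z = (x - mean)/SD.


z = (86.5380 - 94.2440)/7.7780
= -7.7060/7.7780
= -0.9907

z = -0.9907


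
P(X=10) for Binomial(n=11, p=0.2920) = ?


C(11,10) = 11
p^10 = 4.506387e-06
(1-p)^1 = 0.708000
P = 11 * 4.506387e-06 * 0.708000 = 3.5096e-05

P(X=10) = 3.5096e-05


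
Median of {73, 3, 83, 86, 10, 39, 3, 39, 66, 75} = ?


Sorted: 3, 3, 10, 39, 39, 66, 73, 75, 83, 86
n = 10 (even)
Middle values: 39 and 66
Median = (39+66)/2 = 52.5000

Median = 52.5000


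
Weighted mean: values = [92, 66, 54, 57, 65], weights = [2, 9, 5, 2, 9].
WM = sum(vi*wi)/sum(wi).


Numerator = 92*2 + 66*9 + 54*5 + 57*2 + 65*9 = 1747
Denominator = 2 + 9 + 5 + 2 + 9 = 27
WM = 1747/27 = 64.7037

WM = 64.7037


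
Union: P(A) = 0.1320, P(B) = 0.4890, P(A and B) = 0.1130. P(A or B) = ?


P(A∪B) = 0.1320 + 0.4890 - 0.1130
= 0.6210 - 0.1130
= 0.5080

P(A∪B) = 0.5080


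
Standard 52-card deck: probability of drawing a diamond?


13 diamonds in 52 cards
P = 13/52 = 0.2500

P = 0.2500


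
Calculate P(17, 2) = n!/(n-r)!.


P(17,2) = 17!/15!
= 355687428096000/1307674368000
= 272

P(17,2) = 272


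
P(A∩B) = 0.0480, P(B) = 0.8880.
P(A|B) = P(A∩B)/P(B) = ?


P(A|B) = 0.0480/0.8880 = 0.0541

P(A|B) = 0.0541


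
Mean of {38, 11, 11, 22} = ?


Sum = 38 + 11 + 11 + 22 = 82
n = 4
Mean = 82/4 = 20.5000

Mean = 20.5000


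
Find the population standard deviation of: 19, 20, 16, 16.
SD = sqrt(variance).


Mean = 17.7500
Variance = 3.1875
SD = sqrt(3.1875) = 1.7854

SD = 1.7854


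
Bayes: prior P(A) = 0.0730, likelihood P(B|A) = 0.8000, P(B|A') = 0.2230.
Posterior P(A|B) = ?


P(B) = P(B|A)*P(A) + P(B|A')*P(A')
= 0.8000*0.0730 + 0.2230*0.9270
= 0.058400 + 0.206721 = 0.265121
P(A|B) = 0.058400/0.265121 = 0.2203

P(A|B) = 0.2203


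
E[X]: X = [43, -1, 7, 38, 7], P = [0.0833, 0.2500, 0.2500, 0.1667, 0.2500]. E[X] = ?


E[X] = 43*0.0833 - 1*0.2500 + 7*0.2500 + 38*0.1667 + 7*0.2500
= 3.5819 - 0.2500 + 1.7500 + 6.3346 + 1.7500
= 13.1665

E[X] = 13.1665


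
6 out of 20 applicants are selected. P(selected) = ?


P = 6/20 = 0.3000

P = 0.3000


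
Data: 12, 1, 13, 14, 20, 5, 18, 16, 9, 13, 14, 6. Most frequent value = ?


Frequencies: 1:1, 5:1, 6:1, 9:1, 12:1, 13:2, 14:2, 16:1, 18:1, 20:1
Max frequency = 2
Mode = 13, 14

Mode = 13, 14


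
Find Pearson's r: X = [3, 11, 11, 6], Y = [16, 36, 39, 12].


Mean X = 7.7500, Mean Y = 25.7500
SD X = 3.418699, SD Y = 11.882235
Cov = 36.687500
r = 36.687500/(3.418699*11.882235) = 0.9031

r = 0.9031


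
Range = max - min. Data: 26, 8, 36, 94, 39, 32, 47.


Max = 94, Min = 8
Range = 94 - 8 = 86

Range = 86


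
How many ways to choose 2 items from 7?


C(7,2) = 7!/(2! × 5!)
= 5040/(2 × 120)
= 21

C(7,2) = 21


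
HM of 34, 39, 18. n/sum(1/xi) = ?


Sum of reciprocals = 1/34 + 1/39 + 1/18 = 0.110608
HM = 3/0.110608 = 27.1227

HM = 27.1227


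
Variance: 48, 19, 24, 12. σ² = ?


Mean = 25.7500
Squared deviations: 495.0625, 45.5625, 3.0625, 189.0625
Sum = 732.7500
Variance = 732.7500/4 = 183.1875

Variance = 183.1875


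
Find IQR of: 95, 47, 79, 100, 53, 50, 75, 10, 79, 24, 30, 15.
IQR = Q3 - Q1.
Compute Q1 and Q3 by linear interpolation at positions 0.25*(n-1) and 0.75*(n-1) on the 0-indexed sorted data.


Sorted: 10, 15, 24, 30, 47, 50, 53, 75, 79, 79, 95, 100
Q1 (25th %ile) = 28.5000
Q3 (75th %ile) = 79.0000
IQR = 79.0000 - 28.5000 = 50.5000

IQR = 50.5000


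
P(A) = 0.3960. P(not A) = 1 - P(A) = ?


P(not A) = 1 - 0.3960 = 0.6040

P(not A) = 0.6040


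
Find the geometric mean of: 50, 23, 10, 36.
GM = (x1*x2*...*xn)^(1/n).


Product = 50 × 23 × 10 × 36 = 414000
GM = 414000^(1/4) = 25.3659

GM = 25.3659


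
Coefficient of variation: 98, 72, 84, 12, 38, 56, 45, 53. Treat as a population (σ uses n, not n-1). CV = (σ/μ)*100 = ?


Mean = 57.2500
SD = 25.4497
CV = (25.4497/57.2500)*100 = 44.4536%

CV = 44.4536%


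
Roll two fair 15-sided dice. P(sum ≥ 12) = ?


Total outcomes = 15×15 = 225
Favorable (sum ≥ 12): 170
P = 170/225 = 0.7556

P = 0.7556


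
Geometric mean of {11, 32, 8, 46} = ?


Product = 11 × 32 × 8 × 46 = 129536
GM = 129536^(1/4) = 18.9713

GM = 18.9713


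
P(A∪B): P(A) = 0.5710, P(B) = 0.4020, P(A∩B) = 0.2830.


P(A∪B) = 0.5710 + 0.4020 - 0.2830
= 0.9730 - 0.2830
= 0.6900

P(A∪B) = 0.6900


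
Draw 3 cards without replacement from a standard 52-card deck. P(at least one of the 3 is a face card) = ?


P(at least one) = 1 - P(none)
P(none) = (40/52) × (39/51) × (38/50) = 0.447059
P(at least one) = 1 - 0.447059 = 0.5529

P = 0.5529


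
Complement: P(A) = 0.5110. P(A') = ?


P(not A) = 1 - 0.5110 = 0.4890

P(not A) = 0.4890


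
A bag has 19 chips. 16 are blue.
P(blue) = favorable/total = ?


P = 16/19 = 0.8421

P = 0.8421


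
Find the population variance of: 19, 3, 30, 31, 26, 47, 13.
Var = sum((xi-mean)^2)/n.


Mean = 24.1429
Squared deviations: 26.4490, 447.0204, 34.3061, 47.0204, 3.4490, 522.4490, 124.1633
Sum = 1204.8571
Variance = 1204.8571/7 = 172.1224

Variance = 172.1224


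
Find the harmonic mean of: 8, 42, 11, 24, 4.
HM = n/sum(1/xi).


Sum of reciprocals = 1/8 + 1/42 + 1/11 + 1/24 + 1/4 = 0.531385
HM = 5/0.531385 = 9.4094

HM = 9.4094


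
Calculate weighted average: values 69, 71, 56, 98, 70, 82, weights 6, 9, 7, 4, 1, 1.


Numerator = 69*6 + 71*9 + 56*7 + 98*4 + 70*1 + 82*1 = 1989
Denominator = 6 + 9 + 7 + 4 + 1 + 1 = 28
WM = 1989/28 = 71.0357

WM = 71.0357


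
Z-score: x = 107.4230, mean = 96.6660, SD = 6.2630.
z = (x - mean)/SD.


z = (107.4230 - 96.6660)/6.2630
= 10.7570/6.2630
= 1.7175

z = 1.7175


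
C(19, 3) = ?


C(19,3) = 19!/(3! × 16!)
= 121645100408832000/(6 × 20922789888000)
= 969

C(19,3) = 969


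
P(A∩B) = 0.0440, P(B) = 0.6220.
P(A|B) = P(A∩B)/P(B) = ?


P(A|B) = 0.0440/0.6220 = 0.0707

P(A|B) = 0.0707


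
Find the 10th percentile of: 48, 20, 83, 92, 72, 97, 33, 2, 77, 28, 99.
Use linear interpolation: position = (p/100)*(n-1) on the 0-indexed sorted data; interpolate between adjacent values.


Sorted: 2, 20, 28, 33, 48, 72, 77, 83, 92, 97, 99
n = 11
Index = 10/100 * 10 = 1.0000
Lower = data[1] = 20, Upper = data[2] = 28
P10 = 20 + 0*(8) = 20.0000

P10 = 20.0000


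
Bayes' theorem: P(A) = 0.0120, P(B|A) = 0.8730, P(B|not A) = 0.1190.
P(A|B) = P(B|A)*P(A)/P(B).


P(B) = P(B|A)*P(A) + P(B|A')*P(A')
= 0.8730*0.0120 + 0.1190*0.9880
= 0.010476 + 0.117572 = 0.128048
P(A|B) = 0.010476/0.128048 = 0.0818

P(A|B) = 0.0818


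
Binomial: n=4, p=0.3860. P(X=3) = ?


C(4,3) = 4
p^3 = 0.057512
(1-p)^1 = 0.614000
P = 4 * 0.057512 * 0.614000 = 0.1413

P(X=3) = 0.1413


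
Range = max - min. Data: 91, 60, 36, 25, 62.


Max = 91, Min = 25
Range = 91 - 25 = 66

Range = 66


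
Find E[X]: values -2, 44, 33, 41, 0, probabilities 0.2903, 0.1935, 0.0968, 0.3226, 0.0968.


E[X] = -2*0.2903 + 44*0.1935 + 33*0.0968 + 41*0.3226 + 0*0.0968
= -0.5806 + 8.5140 + 3.1944 + 13.2266 + 0
= 24.3544

E[X] = 24.3544


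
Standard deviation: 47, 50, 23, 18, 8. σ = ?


Mean = 29.2000
Variance = 272.5600
SD = sqrt(272.5600) = 16.5094

SD = 16.5094


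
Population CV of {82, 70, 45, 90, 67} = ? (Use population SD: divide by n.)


Mean = 70.8000
SD = 15.3284
CV = (15.3284/70.8000)*100 = 21.6503%

CV = 21.6503%


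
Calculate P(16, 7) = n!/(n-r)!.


P(16,7) = 16!/9!
= 20922789888000/362880
= 57657600

P(16,7) = 57657600


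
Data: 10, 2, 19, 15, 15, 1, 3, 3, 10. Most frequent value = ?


Frequencies: 1:1, 2:1, 3:2, 10:2, 15:2, 19:1
Max frequency = 2
Mode = 3, 10, 15

Mode = 3, 10, 15


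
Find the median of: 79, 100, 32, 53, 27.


Sorted: 27, 32, 53, 79, 100
n = 5 (odd)
Middle value = 53

Median = 53


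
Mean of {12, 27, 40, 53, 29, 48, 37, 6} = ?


Sum = 12 + 27 + 40 + 53 + 29 + 48 + 37 + 6 = 252
n = 8
Mean = 252/8 = 31.5000

Mean = 31.5000


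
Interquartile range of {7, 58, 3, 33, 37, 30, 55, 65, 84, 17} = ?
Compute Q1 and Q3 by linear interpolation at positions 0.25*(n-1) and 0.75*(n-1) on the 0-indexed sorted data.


Sorted: 3, 7, 17, 30, 33, 37, 55, 58, 65, 84
Q1 (25th %ile) = 20.2500
Q3 (75th %ile) = 57.2500
IQR = 57.2500 - 20.2500 = 37.0000

IQR = 37.0000


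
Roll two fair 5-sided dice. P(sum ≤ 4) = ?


Total outcomes = 5×5 = 25
Favorable (sum ≤ 4): 6
P = 6/25 = 0.2400

P = 0.2400


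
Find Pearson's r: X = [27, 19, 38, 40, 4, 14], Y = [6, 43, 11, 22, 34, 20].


Mean X = 23.6667, Mean Y = 22.6667
SD X = 12.814922, SD Y = 12.671052
Cov = -87.611111
r = -87.611111/(12.814922*12.671052) = -0.5395

r = -0.5395


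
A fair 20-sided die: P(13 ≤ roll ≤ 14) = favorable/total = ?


Favorable outcomes (13 ≤ roll ≤ 14): 2
Total outcomes = 20
P = 2/20 = 0.1000

P = 0.1000


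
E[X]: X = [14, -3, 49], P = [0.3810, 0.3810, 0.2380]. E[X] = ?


E[X] = 14*0.3810 - 3*0.3810 + 49*0.2380
= 5.3340 - 1.1430 + 11.6620
= 15.8530

E[X] = 15.8530


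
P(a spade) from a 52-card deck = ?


13 spades in 52 cards
P = 13/52 = 0.2500

P = 0.2500


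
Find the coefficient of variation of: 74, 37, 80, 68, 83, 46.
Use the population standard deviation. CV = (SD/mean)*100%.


Mean = 64.6667
SD = 17.2401
CV = (17.2401/64.6667)*100 = 26.6600%

CV = 26.6600%


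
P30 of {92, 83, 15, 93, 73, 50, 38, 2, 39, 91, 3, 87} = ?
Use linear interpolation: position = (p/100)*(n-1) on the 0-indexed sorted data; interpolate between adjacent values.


Sorted: 2, 3, 15, 38, 39, 50, 73, 83, 87, 91, 92, 93
n = 12
Index = 30/100 * 11 = 3.3000
Lower = data[3] = 38, Upper = data[4] = 39
P30 = 38 + 0.3000*(1) = 38.3000

P30 = 38.3000


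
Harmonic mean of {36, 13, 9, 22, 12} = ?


Sum of reciprocals = 1/36 + 1/13 + 1/9 + 1/22 + 1/12 = 0.344600
HM = 5/0.344600 = 14.5096

HM = 14.5096


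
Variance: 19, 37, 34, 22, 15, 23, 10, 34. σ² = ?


Mean = 24.2500
Squared deviations: 27.5625, 162.5625, 95.0625, 5.0625, 85.5625, 1.5625, 203.0625, 95.0625
Sum = 675.5000
Variance = 675.5000/8 = 84.4375

Variance = 84.4375


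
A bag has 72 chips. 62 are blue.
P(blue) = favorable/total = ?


P = 62/72 = 0.8611

P = 0.8611


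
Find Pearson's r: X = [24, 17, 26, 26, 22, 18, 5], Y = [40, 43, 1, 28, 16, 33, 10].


Mean X = 19.7143, Mean Y = 24.4286
SD X = 6.860118, SD Y = 14.646864
Cov = 9.979592
r = 9.979592/(6.860118*14.646864) = 0.0993

r = 0.0993


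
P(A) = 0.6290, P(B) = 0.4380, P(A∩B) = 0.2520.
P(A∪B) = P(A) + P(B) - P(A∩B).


P(A∪B) = 0.6290 + 0.4380 - 0.2520
= 1.0670 - 0.2520
= 0.8150

P(A∪B) = 0.8150


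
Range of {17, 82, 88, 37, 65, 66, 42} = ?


Max = 88, Min = 17
Range = 88 - 17 = 71

Range = 71


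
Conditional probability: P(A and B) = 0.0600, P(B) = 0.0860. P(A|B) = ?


P(A|B) = 0.0600/0.0860 = 0.6977

P(A|B) = 0.6977


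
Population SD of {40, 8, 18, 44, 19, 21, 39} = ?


Mean = 27.0000
Variance = 163.4286
SD = sqrt(163.4286) = 12.7839

SD = 12.7839


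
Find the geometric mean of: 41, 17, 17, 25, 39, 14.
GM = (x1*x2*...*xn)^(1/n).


Product = 41 × 17 × 17 × 25 × 39 × 14 = 161738850
GM = 161738850^(1/6) = 23.3419

GM = 23.3419


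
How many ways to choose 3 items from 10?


C(10,3) = 10!/(3! × 7!)
= 3628800/(6 × 5040)
= 120

C(10,3) = 120


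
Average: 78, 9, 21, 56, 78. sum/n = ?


Sum = 78 + 9 + 21 + 56 + 78 = 242
n = 5
Mean = 242/5 = 48.4000

Mean = 48.4000


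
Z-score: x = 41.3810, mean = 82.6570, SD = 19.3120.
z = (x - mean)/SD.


z = (41.3810 - 82.6570)/19.3120
= -41.2760/19.3120
= -2.1373

z = -2.1373


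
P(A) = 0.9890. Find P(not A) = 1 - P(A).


P(not A) = 1 - 0.9890 = 0.0110

P(not A) = 0.0110


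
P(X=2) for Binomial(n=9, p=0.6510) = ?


C(9,2) = 36
p^2 = 0.423801
(1-p)^7 = 0.000631
P = 36 * 0.423801 * 0.000631 = 0.0096

P(X=2) = 0.0096


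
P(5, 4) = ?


P(5,4) = 5!/1!
= 120/1
= 120

P(5,4) = 120


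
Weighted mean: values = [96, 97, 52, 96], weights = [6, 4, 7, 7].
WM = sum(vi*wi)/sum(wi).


Numerator = 96*6 + 97*4 + 52*7 + 96*7 = 2000
Denominator = 6 + 4 + 7 + 7 = 24
WM = 2000/24 = 83.3333

WM = 83.3333


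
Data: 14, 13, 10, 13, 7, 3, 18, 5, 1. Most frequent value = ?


Frequencies: 1:1, 3:1, 5:1, 7:1, 10:1, 13:2, 14:1, 18:1
Max frequency = 2
Mode = 13

Mode = 13


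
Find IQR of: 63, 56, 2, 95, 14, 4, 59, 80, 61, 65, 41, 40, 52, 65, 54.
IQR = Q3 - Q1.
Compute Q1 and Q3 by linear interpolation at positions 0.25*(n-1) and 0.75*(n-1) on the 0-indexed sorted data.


Sorted: 2, 4, 14, 40, 41, 52, 54, 56, 59, 61, 63, 65, 65, 80, 95
Q1 (25th %ile) = 40.5000
Q3 (75th %ile) = 64.0000
IQR = 64.0000 - 40.5000 = 23.5000

IQR = 23.5000


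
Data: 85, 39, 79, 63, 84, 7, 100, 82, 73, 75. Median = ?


Sorted: 7, 39, 63, 73, 75, 79, 82, 84, 85, 100
n = 10 (even)
Middle values: 75 and 79
Median = (75+79)/2 = 77.0000

Median = 77.0000


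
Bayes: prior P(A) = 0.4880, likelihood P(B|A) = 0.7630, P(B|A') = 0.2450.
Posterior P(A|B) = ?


P(B) = P(B|A)*P(A) + P(B|A')*P(A')
= 0.7630*0.4880 + 0.2450*0.5120
= 0.372344 + 0.125440 = 0.497784
P(A|B) = 0.372344/0.497784 = 0.7480

P(A|B) = 0.7480


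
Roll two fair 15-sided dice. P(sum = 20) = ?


Total outcomes = 15×15 = 225
Favorable (sum = 20): 11
P = 11/225 = 0.0489

P = 0.0489


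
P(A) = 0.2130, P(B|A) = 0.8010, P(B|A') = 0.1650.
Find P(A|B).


P(B) = P(B|A)*P(A) + P(B|A')*P(A')
= 0.8010*0.2130 + 0.1650*0.7870
= 0.170613 + 0.129855 = 0.300468
P(A|B) = 0.170613/0.300468 = 0.5678

P(A|B) = 0.5678


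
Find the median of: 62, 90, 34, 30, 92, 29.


Sorted: 29, 30, 34, 62, 90, 92
n = 6 (even)
Middle values: 34 and 62
Median = (34+62)/2 = 48.0000

Median = 48.0000


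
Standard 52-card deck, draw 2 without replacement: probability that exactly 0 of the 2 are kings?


Hypergeometric: P(X=0) = C(4,0)·C(48,2) / C(52,2)
= 1 × 1128 / 1326
= 1128/1326 = 0.8507

P = 0.8507


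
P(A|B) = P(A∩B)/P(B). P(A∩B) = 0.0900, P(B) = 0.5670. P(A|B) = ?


P(A|B) = 0.0900/0.5670 = 0.1587

P(A|B) = 0.1587


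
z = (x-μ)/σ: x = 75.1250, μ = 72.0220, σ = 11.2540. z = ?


z = (75.1250 - 72.0220)/11.2540
= 3.1030/11.2540
= 0.2757

z = 0.2757


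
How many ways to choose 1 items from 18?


C(18,1) = 18!/(1! × 17!)
= 6402373705728000/(1 × 355687428096000)
= 18

C(18,1) = 18


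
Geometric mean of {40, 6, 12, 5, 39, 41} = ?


Product = 40 × 6 × 12 × 5 × 39 × 41 = 23025600
GM = 23025600^(1/6) = 16.8669

GM = 16.8669


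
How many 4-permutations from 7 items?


P(7,4) = 7!/3!
= 5040/6
= 840

P(7,4) = 840


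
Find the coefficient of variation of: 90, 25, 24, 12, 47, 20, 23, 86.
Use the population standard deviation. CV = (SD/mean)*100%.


Mean = 40.8750
SD = 28.7508
CV = (28.7508/40.8750)*100 = 70.3384%

CV = 70.3384%


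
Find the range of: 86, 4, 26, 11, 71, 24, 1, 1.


Max = 86, Min = 1
Range = 86 - 1 = 85

Range = 85


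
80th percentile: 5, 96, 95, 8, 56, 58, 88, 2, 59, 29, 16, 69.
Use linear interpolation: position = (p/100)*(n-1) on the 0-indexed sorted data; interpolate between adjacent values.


Sorted: 2, 5, 8, 16, 29, 56, 58, 59, 69, 88, 95, 96
n = 12
Index = 80/100 * 11 = 8.8000
Lower = data[8] = 69, Upper = data[9] = 88
P80 = 69 + 0.8000*(19) = 84.2000

P80 = 84.2000


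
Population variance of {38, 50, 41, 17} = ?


Mean = 36.5000
Squared deviations: 2.2500, 182.2500, 20.2500, 380.2500
Sum = 585.0000
Variance = 585.0000/4 = 146.2500

Variance = 146.2500


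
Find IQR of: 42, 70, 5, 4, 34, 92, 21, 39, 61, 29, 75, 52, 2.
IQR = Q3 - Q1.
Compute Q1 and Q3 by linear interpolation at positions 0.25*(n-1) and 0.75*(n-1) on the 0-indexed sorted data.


Sorted: 2, 4, 5, 21, 29, 34, 39, 42, 52, 61, 70, 75, 92
Q1 (25th %ile) = 21.0000
Q3 (75th %ile) = 61.0000
IQR = 61.0000 - 21.0000 = 40.0000

IQR = 40.0000


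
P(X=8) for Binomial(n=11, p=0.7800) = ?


C(11,8) = 165
p^8 = 0.137011
(1-p)^3 = 0.010648
P = 165 * 0.137011 * 0.010648 = 0.2407

P(X=8) = 0.2407


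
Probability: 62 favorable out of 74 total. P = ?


P = 62/74 = 0.8378

P = 0.8378


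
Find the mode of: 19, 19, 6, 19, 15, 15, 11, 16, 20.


Frequencies: 6:1, 11:1, 15:2, 16:1, 19:3, 20:1
Max frequency = 3
Mode = 19

Mode = 19


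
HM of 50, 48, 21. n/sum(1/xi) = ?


Sum of reciprocals = 1/50 + 1/48 + 1/21 = 0.088452
HM = 3/0.088452 = 33.9166

HM = 33.9166


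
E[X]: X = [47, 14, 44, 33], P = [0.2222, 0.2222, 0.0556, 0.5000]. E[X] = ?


E[X] = 47*0.2222 + 14*0.2222 + 44*0.0556 + 33*0.5000
= 10.4434 + 3.1108 + 2.4464 + 16.5000
= 32.5006

E[X] = 32.5006


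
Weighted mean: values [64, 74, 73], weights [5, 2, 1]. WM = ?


Numerator = 64*5 + 74*2 + 73*1 = 541
Denominator = 5 + 2 + 1 = 8
WM = 541/8 = 67.6250

WM = 67.6250


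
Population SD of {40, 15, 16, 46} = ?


Mean = 29.2500
Variance = 193.6875
SD = sqrt(193.6875) = 13.9172

SD = 13.9172


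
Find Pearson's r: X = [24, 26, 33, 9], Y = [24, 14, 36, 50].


Mean X = 23.0000, Mean Y = 31.0000
SD X = 8.746428, SD Y = 13.453624
Cov = -68.500000
r = -68.500000/(8.746428*13.453624) = -0.5821

r = -0.5821


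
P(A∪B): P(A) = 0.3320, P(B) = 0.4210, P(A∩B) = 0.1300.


P(A∪B) = 0.3320 + 0.4210 - 0.1300
= 0.7530 - 0.1300
= 0.6230

P(A∪B) = 0.6230


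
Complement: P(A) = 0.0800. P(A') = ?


P(not A) = 1 - 0.0800 = 0.9200

P(not A) = 0.9200


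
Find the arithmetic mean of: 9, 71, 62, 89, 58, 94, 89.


Sum = 9 + 71 + 62 + 89 + 58 + 94 + 89 = 472
n = 7
Mean = 472/7 = 67.4286

Mean = 67.4286


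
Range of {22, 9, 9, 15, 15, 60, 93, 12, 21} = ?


Max = 93, Min = 9
Range = 93 - 9 = 84

Range = 84


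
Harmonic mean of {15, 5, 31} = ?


Sum of reciprocals = 1/15 + 1/5 + 1/31 = 0.298925
HM = 3/0.298925 = 10.0360

HM = 10.0360


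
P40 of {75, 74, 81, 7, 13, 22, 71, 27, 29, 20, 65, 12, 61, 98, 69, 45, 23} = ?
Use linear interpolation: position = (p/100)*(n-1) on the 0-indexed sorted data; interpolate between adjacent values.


Sorted: 7, 12, 13, 20, 22, 23, 27, 29, 45, 61, 65, 69, 71, 74, 75, 81, 98
n = 17
Index = 40/100 * 16 = 6.4000
Lower = data[6] = 27, Upper = data[7] = 29
P40 = 27 + 0.4000*(2) = 27.8000

P40 = 27.8000


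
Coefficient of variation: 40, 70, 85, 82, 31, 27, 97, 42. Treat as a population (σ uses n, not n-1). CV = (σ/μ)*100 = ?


Mean = 59.2500
SD = 25.5624
CV = (25.5624/59.2500)*100 = 43.1433%

CV = 43.1433%


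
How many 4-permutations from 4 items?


P(4,4) = 4!/0!
= 24/1
= 24

P(4,4) = 24


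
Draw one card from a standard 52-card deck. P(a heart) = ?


13 hearts in 52 cards
P = 13/52 = 0.2500

P = 0.2500


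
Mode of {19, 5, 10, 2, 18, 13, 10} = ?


Frequencies: 2:1, 5:1, 10:2, 13:1, 18:1, 19:1
Max frequency = 2
Mode = 10

Mode = 10


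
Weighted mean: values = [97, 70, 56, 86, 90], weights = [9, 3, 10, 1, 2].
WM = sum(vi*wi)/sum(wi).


Numerator = 97*9 + 70*3 + 56*10 + 86*1 + 90*2 = 1909
Denominator = 9 + 3 + 10 + 1 + 2 = 25
WM = 1909/25 = 76.3600

WM = 76.3600


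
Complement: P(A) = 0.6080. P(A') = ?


P(not A) = 1 - 0.6080 = 0.3920

P(not A) = 0.3920


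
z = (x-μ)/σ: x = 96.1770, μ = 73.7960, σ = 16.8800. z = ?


z = (96.1770 - 73.7960)/16.8800
= 22.3810/16.8800
= 1.3259

z = 1.3259


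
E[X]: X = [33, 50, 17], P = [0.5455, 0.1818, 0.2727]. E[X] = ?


E[X] = 33*0.5455 + 50*0.1818 + 17*0.2727
= 18.0015 + 9.0900 + 4.6359
= 31.7274

E[X] = 31.7274


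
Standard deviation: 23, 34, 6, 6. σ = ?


Mean = 17.2500
Variance = 141.6875
SD = sqrt(141.6875) = 11.9033

SD = 11.9033


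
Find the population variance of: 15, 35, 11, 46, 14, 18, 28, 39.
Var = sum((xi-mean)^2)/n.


Mean = 25.7500
Squared deviations: 115.5625, 85.5625, 217.5625, 410.0625, 138.0625, 60.0625, 5.0625, 175.5625
Sum = 1207.5000
Variance = 1207.5000/8 = 150.9375

Variance = 150.9375


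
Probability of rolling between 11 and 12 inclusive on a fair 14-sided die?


Favorable outcomes (11 ≤ roll ≤ 12): 2
Total outcomes = 14
P = 2/14 = 0.1429

P = 0.1429


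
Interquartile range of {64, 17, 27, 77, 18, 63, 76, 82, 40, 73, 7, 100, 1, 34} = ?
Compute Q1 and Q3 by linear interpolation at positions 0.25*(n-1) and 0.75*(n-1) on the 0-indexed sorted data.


Sorted: 1, 7, 17, 18, 27, 34, 40, 63, 64, 73, 76, 77, 82, 100
Q1 (25th %ile) = 20.2500
Q3 (75th %ile) = 75.2500
IQR = 75.2500 - 20.2500 = 55.0000

IQR = 55.0000


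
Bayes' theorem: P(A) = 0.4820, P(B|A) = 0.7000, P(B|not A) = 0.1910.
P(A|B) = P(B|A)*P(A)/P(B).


P(B) = P(B|A)*P(A) + P(B|A')*P(A')
= 0.7000*0.4820 + 0.1910*0.5180
= 0.337400 + 0.098938 = 0.436338
P(A|B) = 0.337400/0.436338 = 0.7733

P(A|B) = 0.7733


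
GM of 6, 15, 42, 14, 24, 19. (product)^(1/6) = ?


Product = 6 × 15 × 42 × 14 × 24 × 19 = 24131520
GM = 24131520^(1/6) = 16.9993

GM = 16.9993


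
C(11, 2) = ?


C(11,2) = 11!/(2! × 9!)
= 39916800/(2 × 362880)
= 55

C(11,2) = 55


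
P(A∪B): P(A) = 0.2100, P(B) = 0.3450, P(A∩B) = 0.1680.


P(A∪B) = 0.2100 + 0.3450 - 0.1680
= 0.5550 - 0.1680
= 0.3870

P(A∪B) = 0.3870


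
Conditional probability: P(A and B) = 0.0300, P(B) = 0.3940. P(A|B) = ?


P(A|B) = 0.0300/0.3940 = 0.0761

P(A|B) = 0.0761


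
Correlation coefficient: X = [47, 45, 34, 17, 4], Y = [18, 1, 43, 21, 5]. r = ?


Mean X = 29.4000, Mean Y = 17.6000
SD X = 16.572266, SD Y = 14.772948
Cov = 28.560000
r = 28.560000/(16.572266*14.772948) = 0.1167

r = 0.1167


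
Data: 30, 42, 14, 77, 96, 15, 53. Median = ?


Sorted: 14, 15, 30, 42, 53, 77, 96
n = 7 (odd)
Middle value = 42

Median = 42


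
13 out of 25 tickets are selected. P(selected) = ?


P = 13/25 = 0.5200

P = 0.5200


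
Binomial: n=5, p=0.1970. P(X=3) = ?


C(5,3) = 10
p^3 = 0.007645
(1-p)^2 = 0.644809
P = 10 * 0.007645 * 0.644809 = 0.0493

P(X=3) = 0.0493


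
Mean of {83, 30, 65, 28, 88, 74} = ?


Sum = 83 + 30 + 65 + 28 + 88 + 74 = 368
n = 6
Mean = 368/6 = 61.3333

Mean = 61.3333


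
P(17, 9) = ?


P(17,9) = 17!/8!
= 355687428096000/40320
= 8821612800

P(17,9) = 8821612800


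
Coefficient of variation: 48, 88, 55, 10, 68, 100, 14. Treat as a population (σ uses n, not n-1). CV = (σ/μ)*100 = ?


Mean = 54.7143
SD = 31.7072
CV = (31.7072/54.7143)*100 = 57.9505%

CV = 57.9505%


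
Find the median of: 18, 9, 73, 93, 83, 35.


Sorted: 9, 18, 35, 73, 83, 93
n = 6 (even)
Middle values: 35 and 73
Median = (35+73)/2 = 54.0000

Median = 54.0000


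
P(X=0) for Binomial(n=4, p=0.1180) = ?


C(4,0) = 1
p^0 = 1.000000
(1-p)^4 = 0.605166
P = 1 * 1.000000 * 0.605166 = 0.6052

P(X=0) = 0.6052


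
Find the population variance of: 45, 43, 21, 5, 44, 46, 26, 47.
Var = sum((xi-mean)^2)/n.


Mean = 34.6250
Squared deviations: 107.6406, 70.1406, 185.6406, 877.6406, 87.8906, 129.3906, 74.3906, 153.1406
Sum = 1685.8750
Variance = 1685.8750/8 = 210.7344

Variance = 210.7344


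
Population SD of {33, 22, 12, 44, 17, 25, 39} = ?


Mean = 27.4286
Variance = 117.3878
SD = sqrt(117.3878) = 10.8346

SD = 10.8346


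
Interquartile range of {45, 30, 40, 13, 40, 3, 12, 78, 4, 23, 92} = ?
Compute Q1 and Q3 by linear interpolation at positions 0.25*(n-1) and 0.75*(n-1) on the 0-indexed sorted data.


Sorted: 3, 4, 12, 13, 23, 30, 40, 40, 45, 78, 92
Q1 (25th %ile) = 12.5000
Q3 (75th %ile) = 42.5000
IQR = 42.5000 - 12.5000 = 30.0000

IQR = 30.0000


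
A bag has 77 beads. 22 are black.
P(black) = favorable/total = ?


P = 22/77 = 0.2857

P = 0.2857


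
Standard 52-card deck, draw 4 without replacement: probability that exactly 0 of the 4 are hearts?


Hypergeometric: P(X=0) = C(13,0)·C(39,4) / C(52,4)
= 1 × 82251 / 270725
= 82251/270725 = 0.3038

P = 0.3038


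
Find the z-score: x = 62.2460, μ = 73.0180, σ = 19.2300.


z = (62.2460 - 73.0180)/19.2300
= -10.7720/19.2300
= -0.5602

z = -0.5602


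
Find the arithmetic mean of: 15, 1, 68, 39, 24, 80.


Sum = 15 + 1 + 68 + 39 + 24 + 80 = 227
n = 6
Mean = 227/6 = 37.8333

Mean = 37.8333


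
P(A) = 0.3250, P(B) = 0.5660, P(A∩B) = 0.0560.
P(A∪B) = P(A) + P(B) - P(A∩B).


P(A∪B) = 0.3250 + 0.5660 - 0.0560
= 0.8910 - 0.0560
= 0.8350

P(A∪B) = 0.8350


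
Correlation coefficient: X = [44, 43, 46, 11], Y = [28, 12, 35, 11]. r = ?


Mean X = 36.0000, Mean Y = 21.5000
SD X = 14.474115, SD Y = 10.307764
Cov = 95.750000
r = 95.750000/(14.474115*10.307764) = 0.6418

r = 0.6418


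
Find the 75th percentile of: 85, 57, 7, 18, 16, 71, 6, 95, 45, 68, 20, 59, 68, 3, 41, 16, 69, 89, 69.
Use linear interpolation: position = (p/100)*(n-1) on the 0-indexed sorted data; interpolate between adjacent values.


Sorted: 3, 6, 7, 16, 16, 18, 20, 41, 45, 57, 59, 68, 68, 69, 69, 71, 85, 89, 95
n = 19
Index = 75/100 * 18 = 13.5000
Lower = data[13] = 69, Upper = data[14] = 69
P75 = 69 + 0.5000*(0) = 69.0000

P75 = 69.0000


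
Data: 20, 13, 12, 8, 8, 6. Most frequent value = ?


Frequencies: 6:1, 8:2, 12:1, 13:1, 20:1
Max frequency = 2
Mode = 8

Mode = 8


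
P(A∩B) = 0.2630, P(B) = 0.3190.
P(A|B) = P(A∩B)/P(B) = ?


P(A|B) = 0.2630/0.3190 = 0.8245

P(A|B) = 0.8245


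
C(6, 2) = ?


C(6,2) = 6!/(2! × 4!)
= 720/(2 × 24)
= 15

C(6,2) = 15


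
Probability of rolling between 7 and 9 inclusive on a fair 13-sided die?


Favorable outcomes (7 ≤ roll ≤ 9): 3
Total outcomes = 13
P = 3/13 = 0.2308

P = 0.2308


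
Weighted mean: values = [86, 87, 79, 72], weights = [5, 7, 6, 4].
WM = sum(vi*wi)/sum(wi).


Numerator = 86*5 + 87*7 + 79*6 + 72*4 = 1801
Denominator = 5 + 7 + 6 + 4 = 22
WM = 1801/22 = 81.8636

WM = 81.8636


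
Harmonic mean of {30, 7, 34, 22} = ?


Sum of reciprocals = 1/30 + 1/7 + 1/34 + 1/22 = 0.251057
HM = 4/0.251057 = 15.9327

HM = 15.9327


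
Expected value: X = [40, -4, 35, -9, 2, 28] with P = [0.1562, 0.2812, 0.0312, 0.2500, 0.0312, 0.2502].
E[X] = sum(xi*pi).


E[X] = 40*0.1562 - 4*0.2812 + 35*0.0312 - 9*0.2500 + 2*0.0312 + 28*0.2502
= 6.2480 - 1.1248 + 1.0920 - 2.2500 + 0.0624 + 7.0056
= 11.0332

E[X] = 11.0332


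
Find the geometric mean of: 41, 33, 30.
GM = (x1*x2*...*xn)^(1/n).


Product = 41 × 33 × 30 = 40590
GM = 40590^(1/3) = 34.3668

GM = 34.3668


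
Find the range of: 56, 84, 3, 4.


Max = 84, Min = 3
Range = 84 - 3 = 81

Range = 81


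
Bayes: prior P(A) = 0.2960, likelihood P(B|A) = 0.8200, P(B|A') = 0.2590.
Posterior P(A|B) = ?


P(B) = P(B|A)*P(A) + P(B|A')*P(A')
= 0.8200*0.2960 + 0.2590*0.7040
= 0.242720 + 0.182336 = 0.425056
P(A|B) = 0.242720/0.425056 = 0.5710

P(A|B) = 0.5710


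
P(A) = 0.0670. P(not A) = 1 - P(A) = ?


P(not A) = 1 - 0.0670 = 0.9330

P(not A) = 0.9330


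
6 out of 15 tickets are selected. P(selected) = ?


P = 6/15 = 0.4000

P = 0.4000


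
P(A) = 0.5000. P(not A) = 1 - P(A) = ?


P(not A) = 1 - 0.5000 = 0.5000

P(not A) = 0.5000


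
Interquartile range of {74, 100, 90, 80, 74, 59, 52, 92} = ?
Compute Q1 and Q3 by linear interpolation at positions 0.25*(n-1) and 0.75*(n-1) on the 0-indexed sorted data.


Sorted: 52, 59, 74, 74, 80, 90, 92, 100
Q1 (25th %ile) = 70.2500
Q3 (75th %ile) = 90.5000
IQR = 90.5000 - 70.2500 = 20.2500

IQR = 20.2500


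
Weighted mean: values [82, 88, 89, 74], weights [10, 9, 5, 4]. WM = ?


Numerator = 82*10 + 88*9 + 89*5 + 74*4 = 2353
Denominator = 10 + 9 + 5 + 4 = 28
WM = 2353/28 = 84.0357

WM = 84.0357


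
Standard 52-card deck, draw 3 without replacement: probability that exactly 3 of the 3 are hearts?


Hypergeometric: P(X=3) = C(13,3)·C(39,0) / C(52,3)
= 286 × 1 / 22100
= 286/22100 = 0.0129

P = 0.0129
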